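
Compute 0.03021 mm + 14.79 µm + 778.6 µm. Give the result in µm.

In µm:
  0.03021 mm = 0.03021 × 10³ µm = 30.21
  14.79 µm → 14.79
  778.6 µm → 778.6
Sum: 30.21 + 14.79 + 778.6 = 823.6

823.6 µm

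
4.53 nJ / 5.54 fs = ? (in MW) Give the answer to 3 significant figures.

0.818 MW

(4.53 × 10^-9) / (5.54 × 10^-15) = 0.81769 × 10^6 W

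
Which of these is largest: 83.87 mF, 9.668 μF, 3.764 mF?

83.87 mF = 0.08387 F
9.668 μF = 0.000009668 F
3.764 mF = 0.003764 F

83.87 mF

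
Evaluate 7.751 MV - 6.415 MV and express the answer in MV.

In MV:
  7.751 MV → 7.751
  6.415 MV → 6.415
Difference: 7.751 - 6.415 = 1.336

1.336 MV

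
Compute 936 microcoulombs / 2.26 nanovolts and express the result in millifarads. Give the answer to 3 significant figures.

414000000 millifarads

(936e-6) / (2.26e-9) = 414.16e3 F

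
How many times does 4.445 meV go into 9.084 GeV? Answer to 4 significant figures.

(9.084 × 10^9) / (4.445 × 10^-3) = 2.0436 × 10^12

2044000000000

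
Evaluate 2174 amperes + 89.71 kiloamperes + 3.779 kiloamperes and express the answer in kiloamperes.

95.663 kiloamperes

In kiloamperes:
  2174 amperes = 2174e-3 kiloamperes = 2.174
  89.71 kiloamperes → 89.71
  3.779 kiloamperes → 3.779
Sum: 2.174 + 89.71 + 3.779 = 95.663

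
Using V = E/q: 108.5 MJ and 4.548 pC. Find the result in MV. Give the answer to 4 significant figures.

23860000000000 MV

(108.5 × 10^6) / (4.548 × 10^-12) = 23.8566 × 10^18 V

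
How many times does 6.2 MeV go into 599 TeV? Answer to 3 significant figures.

96600000

(599 × 10^12) / (6.2 × 10^6) = 96.61 × 10^6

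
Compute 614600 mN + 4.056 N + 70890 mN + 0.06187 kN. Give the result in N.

In N:
  614600 mN = 614600 × 10⁻³ N = 614.6
  4.056 N → 4.056
  70890 mN = 70890 × 10⁻³ N = 70.89
  0.06187 kN = 0.06187 × 10³ N = 61.87
Sum: 614.6 + 4.056 + 70.89 + 61.87 = 751.416

751.416 N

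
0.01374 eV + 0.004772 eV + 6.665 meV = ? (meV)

25.177 meV

In meV:
  0.01374 eV = 0.01374 × 10³ meV = 13.74
  0.004772 eV = 0.004772 × 10³ meV = 4.772
  6.665 meV → 6.665
Sum: 13.74 + 4.772 + 6.665 = 25.177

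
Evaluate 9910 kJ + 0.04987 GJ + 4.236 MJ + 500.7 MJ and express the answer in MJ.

In MJ:
  9910 kJ = 9910 × 10⁻³ MJ = 9.91
  0.04987 GJ = 0.04987 × 10³ MJ = 49.87
  4.236 MJ → 4.236
  500.7 MJ → 500.7
Sum: 9.91 + 49.87 + 4.236 + 500.7 = 564.716

564.716 MJ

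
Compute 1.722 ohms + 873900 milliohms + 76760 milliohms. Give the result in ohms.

952.382 ohms

In ohms:
  1.722 ohms → 1.722
  873900 milliohms = 873900 × 10⁻³ ohms = 873.9
  76760 milliohms = 76760 × 10⁻³ ohms = 76.76
Sum: 1.722 + 873.9 + 76.76 = 952.382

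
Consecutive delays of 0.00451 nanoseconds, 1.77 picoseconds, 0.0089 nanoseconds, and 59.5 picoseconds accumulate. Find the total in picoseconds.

In picoseconds:
  0.00451 nanoseconds = 0.00451 × 10³ picoseconds = 4.51
  1.77 picoseconds → 1.77
  0.0089 nanoseconds = 0.0089 × 10³ picoseconds = 8.9
  59.5 picoseconds → 59.5
Sum: 4.51 + 1.77 + 8.9 + 59.5 = 74.68

74.68 picoseconds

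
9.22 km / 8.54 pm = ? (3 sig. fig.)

(9.22 × 10^3) / (8.54 × 10^-12) = 1.08 × 10^15

1080000000000000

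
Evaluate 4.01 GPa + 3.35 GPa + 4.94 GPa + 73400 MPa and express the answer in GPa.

85.7 GPa

In GPa:
  4.01 GPa → 4.01
  3.35 GPa → 3.35
  4.94 GPa → 4.94
  73400 MPa = 73400e-3 GPa = 73.4
Sum: 4.01 + 3.35 + 4.94 + 73.4 = 85.7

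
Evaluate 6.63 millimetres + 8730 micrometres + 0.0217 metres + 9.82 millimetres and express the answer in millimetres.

In millimetres:
  6.63 millimetres → 6.63
  8730 micrometres = 8730e-3 millimetres = 8.73
  0.0217 metres = 0.0217e3 millimetres = 21.7
  9.82 millimetres → 9.82
Sum: 6.63 + 8.73 + 21.7 + 9.82 = 46.88

46.88 millimetres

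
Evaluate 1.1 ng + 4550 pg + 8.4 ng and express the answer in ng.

In ng:
  1.1 ng → 1.1
  4550 pg = 4550e-3 ng = 4.55
  8.4 ng → 8.4
Sum: 1.1 + 4.55 + 8.4 = 14.05

14.05 ng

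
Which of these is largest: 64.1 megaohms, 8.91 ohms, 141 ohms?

64.1 megaohms

64.1 megaohms = 64100000 ohms
8.91 ohms = 8.91 ohms
141 ohms = 141 ohms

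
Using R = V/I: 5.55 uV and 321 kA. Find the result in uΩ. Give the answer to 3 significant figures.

(5.55e-6) / (321e3) = 0.01729e-9 Ω

0.0000173 uΩ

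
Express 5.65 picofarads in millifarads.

pico = 10^-12, milli = 10^-3; factor is 10^-9.
5.65 × 10^-9 = 0.00000000565

0.00000000565 millifarads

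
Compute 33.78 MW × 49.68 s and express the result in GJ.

1.6781904 GJ

33.78 × 10^6 × 49.68 = 1678.1904 × 10^6 J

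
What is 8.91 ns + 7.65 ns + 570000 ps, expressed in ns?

In ns:
  8.91 ns → 8.91
  7.65 ns → 7.65
  570000 ps = 570000 × 10⁻³ ns = 570
Sum: 8.91 + 7.65 + 570 = 586.56

586.56 ns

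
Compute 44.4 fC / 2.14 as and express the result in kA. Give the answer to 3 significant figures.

20.7 kA

(44.4 × 10^-15) / (2.14 × 10^-18) = 20.748 × 10^3 A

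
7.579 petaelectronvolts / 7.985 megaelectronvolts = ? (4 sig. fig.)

(7.579 × 10^15) / (7.985 × 10^6) = 0.94915 × 10^9

949200000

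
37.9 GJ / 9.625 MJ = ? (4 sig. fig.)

(37.9 × 10^9) / (9.625 × 10^6) = 3.9377 × 10^3

3938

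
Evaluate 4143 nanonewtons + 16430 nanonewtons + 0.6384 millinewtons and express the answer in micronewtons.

658.973 micronewtons

In micronewtons:
  4143 nanonewtons = 4143 × 10^-3 micronewtons = 4.143
  16430 nanonewtons = 16430 × 10^-3 micronewtons = 16.43
  0.6384 millinewtons = 0.6384 × 10^3 micronewtons = 638.4
Sum: 4.143 + 16.43 + 638.4 = 658.973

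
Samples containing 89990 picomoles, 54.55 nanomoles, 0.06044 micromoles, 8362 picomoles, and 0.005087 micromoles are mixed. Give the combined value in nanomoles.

In nanomoles:
  89990 picomoles = 89990 × 10⁻³ nanomoles = 89.99
  54.55 nanomoles → 54.55
  0.06044 micromoles = 0.06044 × 10³ nanomoles = 60.44
  8362 picomoles = 8362 × 10⁻³ nanomoles = 8.362
  0.005087 micromoles = 0.005087 × 10³ nanomoles = 5.087
Sum: 89.99 + 54.55 + 60.44 + 8.362 + 5.087 = 218.429

218.429 nanomoles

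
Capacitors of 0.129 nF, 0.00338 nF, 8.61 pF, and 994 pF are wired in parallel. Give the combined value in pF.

In pF:
  0.129 nF = 0.129 × 10^3 pF = 129
  0.00338 nF = 0.00338 × 10^3 pF = 3.38
  8.61 pF → 8.61
  994 pF → 994
Sum: 129 + 3.38 + 8.61 + 994 = 1134.99

1134.99 pF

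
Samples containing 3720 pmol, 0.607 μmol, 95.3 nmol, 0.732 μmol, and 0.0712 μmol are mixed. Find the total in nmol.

1509.22 nmol

In nmol:
  3720 pmol = 3720 × 10⁻³ nmol = 3.72
  0.607 μmol = 0.607 × 10³ nmol = 607
  95.3 nmol → 95.3
  0.732 μmol = 0.732 × 10³ nmol = 732
  0.0712 μmol = 0.0712 × 10³ nmol = 71.2
Sum: 3.72 + 607 + 95.3 + 732 + 71.2 = 1509.22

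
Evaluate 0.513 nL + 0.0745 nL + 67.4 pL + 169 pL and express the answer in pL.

In pL:
  0.513 nL = 0.513 × 10³ pL = 513
  0.0745 nL = 0.0745 × 10³ pL = 74.5
  67.4 pL → 67.4
  169 pL → 169
Sum: 513 + 74.5 + 67.4 + 169 = 823.9

823.9 pL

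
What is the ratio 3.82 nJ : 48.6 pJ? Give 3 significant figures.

(3.82e-9) / (48.6e-12) = 0.0786e3

78.6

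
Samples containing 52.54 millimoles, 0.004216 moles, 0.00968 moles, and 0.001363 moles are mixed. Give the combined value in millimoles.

In millimoles:
  52.54 millimoles → 52.54
  0.004216 moles = 0.004216e3 millimoles = 4.216
  0.00968 moles = 0.00968e3 millimoles = 9.68
  0.001363 moles = 0.001363e3 millimoles = 1.363
Sum: 52.54 + 4.216 + 9.68 + 1.363 = 67.799

67.799 millimoles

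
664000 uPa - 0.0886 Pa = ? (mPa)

In mPa:
  664000 uPa = 664000 × 10⁻³ mPa = 664
  0.0886 Pa = 0.0886 × 10³ mPa = 88.6
Difference: 664 - 88.6 = 575.4

575.4 mPa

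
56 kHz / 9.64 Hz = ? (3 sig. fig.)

(56 × 10^3) / (9.64) = 5.809 × 10^3

5810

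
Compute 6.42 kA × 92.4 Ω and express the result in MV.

0.593208 MV

6.42 × 10³ × 92.4 = 593.208 × 10³ V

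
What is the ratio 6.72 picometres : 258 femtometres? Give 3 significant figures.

26.0

(6.72 × 10^-12) / (258 × 10^-15) = 0.02605 × 10^3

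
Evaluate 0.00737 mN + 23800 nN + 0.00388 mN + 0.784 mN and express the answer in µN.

In µN:
  0.00737 mN = 0.00737 × 10³ µN = 7.37
  23800 nN = 23800 × 10⁻³ µN = 23.8
  0.00388 mN = 0.00388 × 10³ µN = 3.88
  0.784 mN = 0.784 × 10³ µN = 784
Sum: 7.37 + 23.8 + 3.88 + 784 = 819.05

819.05 µN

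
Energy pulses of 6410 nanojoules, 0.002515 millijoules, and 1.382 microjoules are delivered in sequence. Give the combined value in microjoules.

In microjoules:
  6410 nanojoules = 6410e-3 microjoules = 6.41
  0.002515 millijoules = 0.002515e3 microjoules = 2.515
  1.382 microjoules → 1.382
Sum: 6.41 + 2.515 + 1.382 = 10.307

10.307 microjoules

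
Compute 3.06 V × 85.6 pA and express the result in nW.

0.261936 nW

3.06 × 85.6e-12 = 261.936e-12 W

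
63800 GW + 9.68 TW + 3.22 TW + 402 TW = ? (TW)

478.7 TW

In TW:
  63800 GW = 63800 × 10^-3 TW = 63.8
  9.68 TW → 9.68
  3.22 TW → 3.22
  402 TW → 402
Sum: 63.8 + 9.68 + 3.22 + 402 = 478.7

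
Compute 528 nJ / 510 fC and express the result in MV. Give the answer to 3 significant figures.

1.04 MV

(528 × 10⁻⁹) / (510 × 10⁻¹⁵) = 1.0353 × 10⁶ V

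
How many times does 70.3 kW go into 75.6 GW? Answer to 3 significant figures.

(75.6 × 10⁹) / (70.3 × 10³) = 1.075 × 10⁶

1080000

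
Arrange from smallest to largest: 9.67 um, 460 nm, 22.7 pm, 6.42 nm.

22.7 pm < 6.42 nm < 460 nm < 9.67 um

9.67 um = 0.00000967 m
460 nm = 0.00000046 m
22.7 pm = 0.0000000000227 m
6.42 nm = 0.00000000642 m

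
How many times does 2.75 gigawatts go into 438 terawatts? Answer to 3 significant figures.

(438e12) / (2.75e9) = 159.3e3

159000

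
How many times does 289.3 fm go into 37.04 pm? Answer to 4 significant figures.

128.0

(37.04 × 10^-12) / (289.3 × 10^-15) = 0.12803 × 10^3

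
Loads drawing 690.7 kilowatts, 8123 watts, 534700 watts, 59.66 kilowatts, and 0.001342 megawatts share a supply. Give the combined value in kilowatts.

In kilowatts:
  690.7 kilowatts → 690.7
  8123 watts = 8123 × 10^-3 kilowatts = 8.123
  534700 watts = 534700 × 10^-3 kilowatts = 534.7
  59.66 kilowatts → 59.66
  0.001342 megawatts = 0.001342 × 10^3 kilowatts = 1.342
Sum: 690.7 + 8.123 + 534.7 + 59.66 + 1.342 = 1294.525

1294.525 kilowatts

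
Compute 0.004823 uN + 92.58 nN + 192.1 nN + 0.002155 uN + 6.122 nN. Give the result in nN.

In nN:
  0.004823 uN = 0.004823 × 10^3 nN = 4.823
  92.58 nN → 92.58
  192.1 nN → 192.1
  0.002155 uN = 0.002155 × 10^3 nN = 2.155
  6.122 nN → 6.122
Sum: 4.823 + 92.58 + 192.1 + 2.155 + 6.122 = 297.78

297.78 nN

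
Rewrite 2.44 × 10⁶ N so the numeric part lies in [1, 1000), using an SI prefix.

= 2.44 × 10⁶ N; 10⁶ is mega.

2.44 MN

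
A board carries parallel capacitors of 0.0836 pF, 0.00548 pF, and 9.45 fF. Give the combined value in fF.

In fF:
  0.0836 pF = 0.0836 × 10^3 fF = 83.6
  0.00548 pF = 0.00548 × 10^3 fF = 5.48
  9.45 fF → 9.45
Sum: 83.6 + 5.48 + 9.45 = 98.53

98.53 fF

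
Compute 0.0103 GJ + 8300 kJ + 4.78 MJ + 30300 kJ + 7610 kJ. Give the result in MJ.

In MJ:
  0.0103 GJ = 0.0103 × 10^3 MJ = 10.3
  8300 kJ = 8300 × 10^-3 MJ = 8.3
  4.78 MJ → 4.78
  30300 kJ = 30300 × 10^-3 MJ = 30.3
  7610 kJ = 7610 × 10^-3 MJ = 7.61
Sum: 10.3 + 8.3 + 4.78 + 30.3 + 7.61 = 61.29

61.29 MJ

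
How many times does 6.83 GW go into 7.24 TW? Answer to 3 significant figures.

(7.24 × 10^12) / (6.83 × 10^9) = 1.06 × 10^3

1060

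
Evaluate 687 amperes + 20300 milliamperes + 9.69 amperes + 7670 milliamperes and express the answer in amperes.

In amperes:
  687 amperes → 687
  20300 milliamperes = 20300 × 10^-3 amperes = 20.3
  9.69 amperes → 9.69
  7670 milliamperes = 7670 × 10^-3 amperes = 7.67
Sum: 687 + 20.3 + 9.69 + 7.67 = 724.66

724.66 amperes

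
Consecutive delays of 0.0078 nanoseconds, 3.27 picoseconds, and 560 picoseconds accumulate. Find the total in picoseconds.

571.07 picoseconds

In picoseconds:
  0.0078 nanoseconds = 0.0078 × 10^3 picoseconds = 7.8
  3.27 picoseconds → 3.27
  560 picoseconds → 560
Sum: 7.8 + 3.27 + 560 = 571.07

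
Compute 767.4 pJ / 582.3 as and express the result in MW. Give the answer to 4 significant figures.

1.318 MW

(767.4 × 10^-12) / (582.3 × 10^-18) = 1.31788 × 10^6 W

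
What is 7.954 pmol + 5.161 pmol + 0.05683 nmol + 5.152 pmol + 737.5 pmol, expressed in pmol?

In pmol:
  7.954 pmol → 7.954
  5.161 pmol → 5.161
  0.05683 nmol = 0.05683e3 pmol = 56.83
  5.152 pmol → 5.152
  737.5 pmol → 737.5
Sum: 7.954 + 5.161 + 56.83 + 5.152 + 737.5 = 812.597

812.597 pmol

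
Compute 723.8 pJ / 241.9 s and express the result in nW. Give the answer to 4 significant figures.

(723.8 × 10^-12) / (241.9) = 2.99215 × 10^-12 W

0.002992 nW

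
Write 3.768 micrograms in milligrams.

0.003768 milligrams

micro = 10^-6, milli = 10^-3; factor is 10^-3.
3.768 × 10^-3 = 0.003768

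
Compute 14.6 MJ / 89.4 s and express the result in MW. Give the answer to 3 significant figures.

0.163 MW

(14.6 × 10^6) / (89.4) = 0.16331 × 10^6 W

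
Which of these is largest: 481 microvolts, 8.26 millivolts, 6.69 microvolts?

481 microvolts = 0.000481 volts
8.26 millivolts = 0.00826 volts
6.69 microvolts = 0.00000669 volts

8.26 millivolts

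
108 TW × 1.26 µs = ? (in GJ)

108e12 × 1.26e-6 = 136.08e6 J

0.13608 GJ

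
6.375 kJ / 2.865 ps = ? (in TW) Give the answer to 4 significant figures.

2225 TW

(6.375 × 10³) / (2.865 × 10⁻¹²) = 2.22513 × 10¹⁵ W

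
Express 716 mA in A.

milli = 1e-3, (no prefix) = 1e0; factor is 1e-3.
716 × 1e-3 = 0.716

0.716 A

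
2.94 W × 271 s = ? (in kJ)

2.94 × 271 = 796.74 J

0.79674 kJ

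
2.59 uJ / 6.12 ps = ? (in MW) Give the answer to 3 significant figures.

(2.59 × 10^-6) / (6.12 × 10^-12) = 0.4232 × 10^6 W

0.423 MW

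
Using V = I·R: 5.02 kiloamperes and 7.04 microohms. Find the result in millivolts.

5.02 × 10³ × 7.04 × 10⁻⁶ = 35.3408 × 10⁻³ V

35.3408 millivolts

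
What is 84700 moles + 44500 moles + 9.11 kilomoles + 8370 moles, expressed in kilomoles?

In kilomoles:
  84700 moles = 84700 × 10⁻³ kilomoles = 84.7
  44500 moles = 44500 × 10⁻³ kilomoles = 44.5
  9.11 kilomoles → 9.11
  8370 moles = 8370 × 10⁻³ kilomoles = 8.37
Sum: 84.7 + 44.5 + 9.11 + 8.37 = 146.68

146.68 kilomoles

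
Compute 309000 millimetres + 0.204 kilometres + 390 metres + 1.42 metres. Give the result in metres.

904.42 metres

In metres:
  309000 millimetres = 309000 × 10^-3 metres = 309
  0.204 kilometres = 0.204 × 10^3 metres = 204
  390 metres → 390
  1.42 metres → 1.42
Sum: 309 + 204 + 390 + 1.42 = 904.42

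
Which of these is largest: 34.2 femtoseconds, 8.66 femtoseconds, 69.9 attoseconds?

34.2 femtoseconds = 0.0000000000000342 seconds
8.66 femtoseconds = 0.00000000000000866 seconds
69.9 attoseconds = 0.0000000000000000699 seconds

34.2 femtoseconds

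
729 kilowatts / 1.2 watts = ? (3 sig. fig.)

(729e3) / (1.2) = 607.5e3

608000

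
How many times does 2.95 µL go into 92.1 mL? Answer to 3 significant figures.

31200

(92.1 × 10⁻³) / (2.95 × 10⁻⁶) = 31.22 × 10³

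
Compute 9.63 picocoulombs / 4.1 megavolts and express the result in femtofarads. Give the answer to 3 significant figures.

(9.63 × 10^-12) / (4.1 × 10^6) = 2.3488 × 10^-18 F

0.00235 femtofarads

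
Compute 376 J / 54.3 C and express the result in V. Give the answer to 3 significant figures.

(376) / (54.3) = 6.9245 V

6.92 V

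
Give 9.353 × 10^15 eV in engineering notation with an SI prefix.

= 9.353 × 10^15 eV; 10^15 is peta.

9.353 PeV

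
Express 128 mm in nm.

128000000 nm

milli = 10^-3, nano = 10^-9; factor is 10^6.
128 × 10^6 = 128000000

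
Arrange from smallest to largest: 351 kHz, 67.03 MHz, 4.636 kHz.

351 kHz = 351000 Hz
67.03 MHz = 67030000 Hz
4.636 kHz = 4636 Hz

4.636 kHz < 351 kHz < 67.03 MHz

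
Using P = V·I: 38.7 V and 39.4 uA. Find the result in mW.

1.52478 mW

38.7 × 39.4 × 10⁻⁶ = 1524.78 × 10⁻⁶ W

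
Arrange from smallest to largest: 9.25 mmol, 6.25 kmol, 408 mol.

9.25 mmol = 0.00925 mol
6.25 kmol = 6250 mol
408 mol = 408 mol

9.25 mmol < 408 mol < 6.25 kmol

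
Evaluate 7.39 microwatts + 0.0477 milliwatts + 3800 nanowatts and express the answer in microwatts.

In microwatts:
  7.39 microwatts → 7.39
  0.0477 milliwatts = 0.0477e3 microwatts = 47.7
  3800 nanowatts = 3800e-3 microwatts = 3.8
Sum: 7.39 + 47.7 + 3.8 = 58.89

58.89 microwatts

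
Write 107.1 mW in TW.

0.0000000000001071 TW

milli = 10^-3, tera = 10^12; factor is 10^-15.
107.1 × 10^-15 = 0.0000000000001071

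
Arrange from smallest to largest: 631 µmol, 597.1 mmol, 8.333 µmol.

631 µmol = 0.000631 mol
597.1 mmol = 0.5971 mol
8.333 µmol = 0.000008333 mol

8.333 µmol < 631 µmol < 597.1 mmol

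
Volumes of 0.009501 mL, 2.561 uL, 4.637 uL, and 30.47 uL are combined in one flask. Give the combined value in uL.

47.169 uL

In uL:
  0.009501 mL = 0.009501 × 10³ uL = 9.501
  2.561 uL → 2.561
  4.637 uL → 4.637
  30.47 uL → 30.47
Sum: 9.501 + 2.561 + 4.637 + 30.47 = 47.169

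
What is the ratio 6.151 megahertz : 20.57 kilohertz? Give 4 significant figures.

299.0

(6.151e6) / (20.57e3) = 0.29903e3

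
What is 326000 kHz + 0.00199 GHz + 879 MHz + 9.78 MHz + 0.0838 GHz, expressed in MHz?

1300.57 MHz

In MHz:
  326000 kHz = 326000 × 10^-3 MHz = 326
  0.00199 GHz = 0.00199 × 10^3 MHz = 1.99
  879 MHz → 879
  9.78 MHz → 9.78
  0.0838 GHz = 0.0838 × 10^3 MHz = 83.8
Sum: 326 + 1.99 + 879 + 9.78 + 83.8 = 1300.57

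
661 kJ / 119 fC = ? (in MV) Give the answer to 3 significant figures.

5550000000000 MV

(661 × 10³) / (119 × 10⁻¹⁵) = 5.5546 × 10¹⁸ V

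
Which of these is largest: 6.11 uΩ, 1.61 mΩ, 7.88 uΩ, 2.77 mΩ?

6.11 uΩ = 0.00000611 Ω
1.61 mΩ = 0.00161 Ω
7.88 uΩ = 0.00000788 Ω
2.77 mΩ = 0.00277 Ω

2.77 mΩ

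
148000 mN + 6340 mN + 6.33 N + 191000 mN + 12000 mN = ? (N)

In N:
  148000 mN = 148000 × 10^-3 N = 148
  6340 mN = 6340 × 10^-3 N = 6.34
  6.33 N → 6.33
  191000 mN = 191000 × 10^-3 N = 191
  12000 mN = 12000 × 10^-3 N = 12
Sum: 148 + 6.34 + 6.33 + 191 + 12 = 363.67

363.67 N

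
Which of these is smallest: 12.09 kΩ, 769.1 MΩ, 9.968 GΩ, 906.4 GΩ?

12.09 kΩ

12.09 kΩ = 12090 Ω
769.1 MΩ = 769100000 Ω
9.968 GΩ = 9968000000 Ω
906.4 GΩ = 906400000000 Ω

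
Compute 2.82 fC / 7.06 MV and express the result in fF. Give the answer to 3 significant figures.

(2.82 × 10^-15) / (7.06 × 10^6) = 0.39943 × 10^-21 F

0.000000399 fF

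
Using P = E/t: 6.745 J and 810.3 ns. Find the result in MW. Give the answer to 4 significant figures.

8.324 MW

(6.745) / (810.3e-9) = 0.00832408e9 W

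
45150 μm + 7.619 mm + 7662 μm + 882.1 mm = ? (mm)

In mm:
  45150 μm = 45150 × 10⁻³ mm = 45.15
  7.619 mm → 7.619
  7662 μm = 7662 × 10⁻³ mm = 7.662
  882.1 mm → 882.1
Sum: 45.15 + 7.619 + 7.662 + 882.1 = 942.531

942.531 mm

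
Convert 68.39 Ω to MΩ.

(no prefix) = 10⁰, mega = 10⁶; factor is 10⁻⁶.
68.39 × 10⁻⁶ = 0.00006839

0.00006839 MΩ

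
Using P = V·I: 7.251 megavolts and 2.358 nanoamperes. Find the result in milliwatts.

17.097858 milliwatts

7.251 × 10^6 × 2.358 × 10^-9 = 17.097858 × 10^-3 W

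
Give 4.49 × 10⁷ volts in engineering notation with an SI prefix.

= 44.9 × 10⁶ volts; 10⁶ is mega.

44.9 megavolts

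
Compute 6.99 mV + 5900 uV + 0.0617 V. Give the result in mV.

74.59 mV

In mV:
  6.99 mV → 6.99
  5900 uV = 5900 × 10^-3 mV = 5.9
  0.0617 V = 0.0617 × 10^3 mV = 61.7
Sum: 6.99 + 5.9 + 61.7 = 74.59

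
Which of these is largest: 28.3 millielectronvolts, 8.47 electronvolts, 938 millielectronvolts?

8.47 electronvolts

28.3 millielectronvolts = 0.0283 electronvolts
8.47 electronvolts = 8.47 electronvolts
938 millielectronvolts = 0.938 electronvolts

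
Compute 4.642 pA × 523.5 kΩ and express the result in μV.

2.430087 μV

4.642e-12 × 523.5e3 = 2430.087e-9 V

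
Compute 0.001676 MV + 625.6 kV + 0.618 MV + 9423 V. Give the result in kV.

In kV:
  0.001676 MV = 0.001676 × 10^3 kV = 1.676
  625.6 kV → 625.6
  0.618 MV = 0.618 × 10^3 kV = 618
  9423 V = 9423 × 10^-3 kV = 9.423
Sum: 1.676 + 625.6 + 618 + 9.423 = 1254.699

1254.699 kV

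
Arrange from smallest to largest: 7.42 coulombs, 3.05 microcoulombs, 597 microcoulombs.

3.05 microcoulombs < 597 microcoulombs < 7.42 coulombs

7.42 coulombs = 7.42 coulombs
3.05 microcoulombs = 0.00000305 coulombs
597 microcoulombs = 0.000597 coulombs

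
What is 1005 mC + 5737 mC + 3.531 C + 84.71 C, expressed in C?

In C:
  1005 mC = 1005e-3 C = 1.005
  5737 mC = 5737e-3 C = 5.737
  3.531 C → 3.531
  84.71 C → 84.71
Sum: 1.005 + 5.737 + 3.531 + 84.71 = 94.983

94.983 C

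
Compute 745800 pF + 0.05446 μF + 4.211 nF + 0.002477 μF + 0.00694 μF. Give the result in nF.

813.888 nF

In nF:
  745800 pF = 745800e-3 nF = 745.8
  0.05446 μF = 0.05446e3 nF = 54.46
  4.211 nF → 4.211
  0.002477 μF = 0.002477e3 nF = 2.477
  0.00694 μF = 0.00694e3 nF = 6.94
Sum: 745.8 + 54.46 + 4.211 + 2.477 + 6.94 = 813.888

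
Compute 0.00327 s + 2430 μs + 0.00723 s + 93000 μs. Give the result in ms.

In ms:
  0.00327 s = 0.00327e3 ms = 3.27
  2430 μs = 2430e-3 ms = 2.43
  0.00723 s = 0.00723e3 ms = 7.23
  93000 μs = 93000e-3 ms = 93
Sum: 3.27 + 2.43 + 7.23 + 93 = 105.93

105.93 ms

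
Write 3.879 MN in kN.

mega = 10⁶, kilo = 10³; factor is 10³.
3.879 × 10³ = 3879

3879 kN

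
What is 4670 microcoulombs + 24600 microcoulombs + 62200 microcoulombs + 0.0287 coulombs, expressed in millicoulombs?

120.17 millicoulombs

In millicoulombs:
  4670 microcoulombs = 4670 × 10^-3 millicoulombs = 4.67
  24600 microcoulombs = 24600 × 10^-3 millicoulombs = 24.6
  62200 microcoulombs = 62200 × 10^-3 millicoulombs = 62.2
  0.0287 coulombs = 0.0287 × 10^3 millicoulombs = 28.7
Sum: 4.67 + 24.6 + 62.2 + 28.7 = 120.17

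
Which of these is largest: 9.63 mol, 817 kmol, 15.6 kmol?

817 kmol

9.63 mol = 9.63 mol
817 kmol = 817000 mol
15.6 kmol = 15600 mol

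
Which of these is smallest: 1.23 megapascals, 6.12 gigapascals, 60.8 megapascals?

1.23 megapascals

1.23 megapascals = 1230000 pascals
6.12 gigapascals = 6120000000 pascals
60.8 megapascals = 60800000 pascals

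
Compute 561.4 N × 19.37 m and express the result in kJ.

10.874318 kJ

561.4 × 19.37 = 10874.318 J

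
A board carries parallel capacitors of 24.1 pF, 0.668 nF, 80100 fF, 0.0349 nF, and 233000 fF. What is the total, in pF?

1040.1 pF

In pF:
  24.1 pF → 24.1
  0.668 nF = 0.668e3 pF = 668
  80100 fF = 80100e-3 pF = 80.1
  0.0349 nF = 0.0349e3 pF = 34.9
  233000 fF = 233000e-3 pF = 233
Sum: 24.1 + 668 + 80.1 + 34.9 + 233 = 1040.1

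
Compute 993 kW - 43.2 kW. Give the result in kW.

In kW:
  993 kW → 993
  43.2 kW → 43.2
Difference: 993 - 43.2 = 949.8

949.8 kW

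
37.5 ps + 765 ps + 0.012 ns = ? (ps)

In ps:
  37.5 ps → 37.5
  765 ps → 765
  0.012 ns = 0.012e3 ps = 12
Sum: 37.5 + 765 + 12 = 814.5

814.5 ps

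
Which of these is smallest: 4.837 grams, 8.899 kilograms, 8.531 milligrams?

8.531 milligrams

4.837 grams = 4.837 grams
8.899 kilograms = 8899 grams
8.531 milligrams = 0.008531 grams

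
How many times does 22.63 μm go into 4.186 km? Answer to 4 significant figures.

185000000

(4.186 × 10^3) / (22.63 × 10^-6) = 0.18498 × 10^9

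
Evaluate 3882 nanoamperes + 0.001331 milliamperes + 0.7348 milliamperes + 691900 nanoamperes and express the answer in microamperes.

In microamperes:
  3882 nanoamperes = 3882e-3 microamperes = 3.882
  0.001331 milliamperes = 0.001331e3 microamperes = 1.331
  0.7348 milliamperes = 0.7348e3 microamperes = 734.8
  691900 nanoamperes = 691900e-3 microamperes = 691.9
Sum: 3.882 + 1.331 + 734.8 + 691.9 = 1431.913

1431.913 microamperes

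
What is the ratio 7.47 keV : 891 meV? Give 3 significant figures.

8380

(7.47 × 10^3) / (891 × 10^-3) = 0.008384 × 10^6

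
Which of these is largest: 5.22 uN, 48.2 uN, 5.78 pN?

5.22 uN = 0.00000522 N
48.2 uN = 0.0000482 N
5.78 pN = 0.00000000000578 N

48.2 uN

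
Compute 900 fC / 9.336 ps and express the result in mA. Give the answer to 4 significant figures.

96.40 mA

(900e-15) / (9.336e-12) = 96.401e-3 A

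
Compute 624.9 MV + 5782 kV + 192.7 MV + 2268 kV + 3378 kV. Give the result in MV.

In MV:
  624.9 MV → 624.9
  5782 kV = 5782e-3 MV = 5.782
  192.7 MV → 192.7
  2268 kV = 2268e-3 MV = 2.268
  3378 kV = 3378e-3 MV = 3.378
Sum: 624.9 + 5.782 + 192.7 + 2.268 + 3.378 = 829.028

829.028 MV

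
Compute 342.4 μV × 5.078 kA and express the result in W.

342.4e-6 × 5.078e3 = 1738.7072e-3 W

1.7387072 W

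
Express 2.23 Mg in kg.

2230 kg

mega = 10^6, kilo = 10^3; factor is 10^3.
2.23 × 10^3 = 2230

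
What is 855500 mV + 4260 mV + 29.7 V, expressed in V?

889.46 V

In V:
  855500 mV = 855500 × 10⁻³ V = 855.5
  4260 mV = 4260 × 10⁻³ V = 4.26
  29.7 V → 29.7
Sum: 855.5 + 4.26 + 29.7 = 889.46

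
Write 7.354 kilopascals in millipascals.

7354000 millipascals

kilo = 10³, milli = 10⁻³; factor is 10⁶.
7.354 × 10⁶ = 7354000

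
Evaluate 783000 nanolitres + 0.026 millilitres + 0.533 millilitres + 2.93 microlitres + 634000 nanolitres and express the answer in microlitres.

In microlitres:
  783000 nanolitres = 783000e-3 microlitres = 783
  0.026 millilitres = 0.026e3 microlitres = 26
  0.533 millilitres = 0.533e3 microlitres = 533
  2.93 microlitres → 2.93
  634000 nanolitres = 634000e-3 microlitres = 634
Sum: 783 + 26 + 533 + 2.93 + 634 = 1978.93

1978.93 microlitres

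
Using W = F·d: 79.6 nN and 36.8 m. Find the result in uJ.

2.92928 uJ

79.6 × 10^-9 × 36.8 = 2929.28 × 10^-9 J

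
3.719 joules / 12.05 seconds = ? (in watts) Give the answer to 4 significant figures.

0.3086 watts

(3.719) / (12.05) = 0.308631 W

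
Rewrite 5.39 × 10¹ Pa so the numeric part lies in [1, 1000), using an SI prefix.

53.9 Pa

= 53.9 Pa; mantissa already in [1, 1000).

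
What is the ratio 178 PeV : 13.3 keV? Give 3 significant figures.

(178e15) / (13.3e3) = 13.38e12

13400000000000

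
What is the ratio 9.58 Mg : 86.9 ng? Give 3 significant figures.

(9.58 × 10⁶) / (86.9 × 10⁻⁹) = 0.1102 × 10¹⁵

110000000000000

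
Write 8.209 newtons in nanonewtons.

8209000000 nanonewtons

(no prefix) = 10⁰, nano = 10⁻⁹; factor is 10⁹.
8.209 × 10⁹ = 8209000000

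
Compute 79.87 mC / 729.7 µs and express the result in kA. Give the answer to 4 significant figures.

(79.87 × 10^-3) / (729.7 × 10^-6) = 0.109456 × 10^3 A

0.1095 kA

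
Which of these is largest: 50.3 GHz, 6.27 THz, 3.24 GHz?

50.3 GHz = 50300000000 Hz
6.27 THz = 6270000000000 Hz
3.24 GHz = 3240000000 Hz

6.27 THz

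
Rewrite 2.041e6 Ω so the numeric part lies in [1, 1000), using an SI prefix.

2.041 MΩ

= 2.041e6 Ω; 1e6 is mega.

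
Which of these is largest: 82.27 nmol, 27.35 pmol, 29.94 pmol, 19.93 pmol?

82.27 nmol = 0.00000008227 mol
27.35 pmol = 0.00000000002735 mol
29.94 pmol = 0.00000000002994 mol
19.93 pmol = 0.00000000001993 mol

82.27 nmol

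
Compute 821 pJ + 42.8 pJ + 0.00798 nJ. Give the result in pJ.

871.78 pJ

In pJ:
  821 pJ → 821
  42.8 pJ → 42.8
  0.00798 nJ = 0.00798e3 pJ = 7.98
Sum: 821 + 42.8 + 7.98 = 871.78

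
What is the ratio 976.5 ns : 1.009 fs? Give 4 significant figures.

(976.5 × 10⁻⁹) / (1.009 × 10⁻¹⁵) = 967.79 × 10⁶

967800000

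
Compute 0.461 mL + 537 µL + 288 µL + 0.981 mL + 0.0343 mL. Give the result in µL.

2301.3 µL

In µL:
  0.461 mL = 0.461 × 10³ µL = 461
  537 µL → 537
  288 µL → 288
  0.981 mL = 0.981 × 10³ µL = 981
  0.0343 mL = 0.0343 × 10³ µL = 34.3
Sum: 461 + 537 + 288 + 981 + 34.3 = 2301.3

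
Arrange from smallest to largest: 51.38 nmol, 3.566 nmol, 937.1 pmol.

51.38 nmol = 0.00000005138 mol
3.566 nmol = 0.000000003566 mol
937.1 pmol = 0.0000000009371 mol

937.1 pmol < 3.566 nmol < 51.38 nmol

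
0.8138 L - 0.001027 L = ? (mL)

In mL:
  0.8138 L = 0.8138e3 mL = 813.8
  0.001027 L = 0.001027e3 mL = 1.027
Difference: 813.8 - 1.027 = 812.773

812.773 mL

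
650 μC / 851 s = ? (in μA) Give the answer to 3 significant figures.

0.764 μA

(650e-6) / (851) = 0.76381e-6 A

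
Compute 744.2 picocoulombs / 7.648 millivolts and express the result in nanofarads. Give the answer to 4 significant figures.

(744.2 × 10⁻¹²) / (7.648 × 10⁻³) = 97.3065 × 10⁻⁹ F

97.31 nanofarads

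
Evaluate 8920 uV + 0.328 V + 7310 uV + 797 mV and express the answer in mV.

In mV:
  8920 uV = 8920e-3 mV = 8.92
  0.328 V = 0.328e3 mV = 328
  7310 uV = 7310e-3 mV = 7.31
  797 mV → 797
Sum: 8.92 + 328 + 7.31 + 797 = 1141.23

1141.23 mV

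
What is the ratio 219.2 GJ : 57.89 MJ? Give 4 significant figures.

3786

(219.2e9) / (57.89e6) = 3.7865e3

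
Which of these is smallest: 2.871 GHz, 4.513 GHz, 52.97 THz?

2.871 GHz = 2871000000 Hz
4.513 GHz = 4513000000 Hz
52.97 THz = 52970000000000 Hz

2.871 GHz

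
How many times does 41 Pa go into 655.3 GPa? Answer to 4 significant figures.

(655.3 × 10⁹) / (41) = 15.983 × 10⁹

15980000000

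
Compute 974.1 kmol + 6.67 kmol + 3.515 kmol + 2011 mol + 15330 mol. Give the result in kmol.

In kmol:
  974.1 kmol → 974.1
  6.67 kmol → 6.67
  3.515 kmol → 3.515
  2011 mol = 2011 × 10⁻³ kmol = 2.011
  15330 mol = 15330 × 10⁻³ kmol = 15.33
Sum: 974.1 + 6.67 + 3.515 + 2.011 + 15.33 = 1001.626

1001.626 kmol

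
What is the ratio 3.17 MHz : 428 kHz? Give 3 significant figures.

(3.17e6) / (428e3) = 0.007407e3

7.41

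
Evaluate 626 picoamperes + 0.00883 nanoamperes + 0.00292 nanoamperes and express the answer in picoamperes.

In picoamperes:
  626 picoamperes → 626
  0.00883 nanoamperes = 0.00883 × 10^3 picoamperes = 8.83
  0.00292 nanoamperes = 0.00292 × 10^3 picoamperes = 2.92
Sum: 626 + 8.83 + 2.92 = 637.75

637.75 picoamperes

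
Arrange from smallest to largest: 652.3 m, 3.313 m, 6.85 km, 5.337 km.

652.3 m = 652.3 m
3.313 m = 3.313 m
6.85 km = 6850 m
5.337 km = 5337 m

3.313 m < 652.3 m < 5.337 km < 6.85 km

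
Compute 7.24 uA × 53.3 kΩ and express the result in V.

0.385892 V

7.24e-6 × 53.3e3 = 385.892e-3 V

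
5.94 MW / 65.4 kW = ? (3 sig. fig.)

90.8

(5.94 × 10⁶) / (65.4 × 10³) = 0.09083 × 10³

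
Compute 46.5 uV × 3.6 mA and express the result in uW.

0.1674 uW

46.5e-6 × 3.6e-3 = 167.4e-9 W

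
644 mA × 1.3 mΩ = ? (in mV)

644e-3 × 1.3e-3 = 837.2e-6 V

0.8372 mV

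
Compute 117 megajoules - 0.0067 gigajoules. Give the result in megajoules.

110.3 megajoules

In megajoules:
  117 megajoules → 117
  0.0067 gigajoules = 0.0067 × 10³ megajoules = 6.7
Difference: 117 - 6.7 = 110.3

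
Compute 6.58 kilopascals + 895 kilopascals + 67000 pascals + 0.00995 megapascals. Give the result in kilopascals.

978.53 kilopascals

In kilopascals:
  6.58 kilopascals → 6.58
  895 kilopascals → 895
  67000 pascals = 67000 × 10⁻³ kilopascals = 67
  0.00995 megapascals = 0.00995 × 10³ kilopascals = 9.95
Sum: 6.58 + 895 + 67 + 9.95 = 978.53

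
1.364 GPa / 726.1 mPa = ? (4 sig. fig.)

1879000000

(1.364e9) / (726.1e-3) = 0.0018785e12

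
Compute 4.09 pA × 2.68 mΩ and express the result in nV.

4.09e-12 × 2.68e-3 = 10.9612e-15 V

0.0000109612 nV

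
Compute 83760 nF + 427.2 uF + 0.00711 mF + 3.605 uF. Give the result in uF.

521.675 uF

In uF:
  83760 nF = 83760 × 10⁻³ uF = 83.76
  427.2 uF → 427.2
  0.00711 mF = 0.00711 × 10³ uF = 7.11
  3.605 uF → 3.605
Sum: 83.76 + 427.2 + 7.11 + 3.605 = 521.675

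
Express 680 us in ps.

micro = 1e-6, pico = 1e-12; factor is 1e6.
680 × 1e6 = 680000000

680000000 ps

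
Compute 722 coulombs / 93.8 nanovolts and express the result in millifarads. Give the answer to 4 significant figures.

(722) / (93.8e-9) = 7.69723e9 F

7697000000000 millifarads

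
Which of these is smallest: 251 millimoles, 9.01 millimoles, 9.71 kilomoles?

9.01 millimoles

251 millimoles = 0.251 moles
9.01 millimoles = 0.00901 moles
9.71 kilomoles = 9710 moles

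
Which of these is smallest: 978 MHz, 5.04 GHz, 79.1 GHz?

978 MHz

978 MHz = 978000000 Hz
5.04 GHz = 5040000000 Hz
79.1 GHz = 79100000000 Hz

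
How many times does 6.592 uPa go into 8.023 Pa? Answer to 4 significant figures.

(8.023) / (6.592e-6) = 1.2171e6

1217000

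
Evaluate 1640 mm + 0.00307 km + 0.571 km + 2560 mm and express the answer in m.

578.27 m

In m:
  1640 mm = 1640 × 10^-3 m = 1.64
  0.00307 km = 0.00307 × 10^3 m = 3.07
  0.571 km = 0.571 × 10^3 m = 571
  2560 mm = 2560 × 10^-3 m = 2.56
Sum: 1.64 + 3.07 + 571 + 2.56 = 578.27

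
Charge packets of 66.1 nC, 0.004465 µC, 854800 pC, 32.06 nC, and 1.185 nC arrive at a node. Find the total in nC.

958.61 nC

In nC:
  66.1 nC → 66.1
  0.004465 µC = 0.004465e3 nC = 4.465
  854800 pC = 854800e-3 nC = 854.8
  32.06 nC → 32.06
  1.185 nC → 1.185
Sum: 66.1 + 4.465 + 854.8 + 32.06 + 1.185 = 958.61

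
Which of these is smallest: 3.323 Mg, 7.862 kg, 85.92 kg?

7.862 kg

3.323 Mg = 3323000 g
7.862 kg = 7862 g
85.92 kg = 85920 g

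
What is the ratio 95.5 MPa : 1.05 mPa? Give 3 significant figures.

91000000000

(95.5 × 10⁶) / (1.05 × 10⁻³) = 90.95 × 10⁹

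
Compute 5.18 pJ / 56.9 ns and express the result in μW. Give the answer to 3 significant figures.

(5.18e-12) / (56.9e-9) = 0.091037e-3 W

91.0 μW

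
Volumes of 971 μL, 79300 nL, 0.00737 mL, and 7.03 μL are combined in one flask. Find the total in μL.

In μL:
  971 μL → 971
  79300 nL = 79300 × 10⁻³ μL = 79.3
  0.00737 mL = 0.00737 × 10³ μL = 7.37
  7.03 μL → 7.03
Sum: 971 + 79.3 + 7.37 + 7.03 = 1064.7

1064.7 μL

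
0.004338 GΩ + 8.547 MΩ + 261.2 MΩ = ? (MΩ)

In MΩ:
  0.004338 GΩ = 0.004338 × 10³ MΩ = 4.338
  8.547 MΩ → 8.547
  261.2 MΩ → 261.2
Sum: 4.338 + 8.547 + 261.2 = 274.085

274.085 MΩ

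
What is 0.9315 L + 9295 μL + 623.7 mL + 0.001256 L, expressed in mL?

1565.751 mL

In mL:
  0.9315 L = 0.9315 × 10^3 mL = 931.5
  9295 μL = 9295 × 10^-3 mL = 9.295
  623.7 mL → 623.7
  0.001256 L = 0.001256 × 10^3 mL = 1.256
Sum: 931.5 + 9.295 + 623.7 + 1.256 = 1565.751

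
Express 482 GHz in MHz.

giga = 10⁹, mega = 10⁶; factor is 10³.
482 × 10³ = 482000

482000 MHz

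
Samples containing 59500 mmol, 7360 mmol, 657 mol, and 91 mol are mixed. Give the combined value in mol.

814.86 mol

In mol:
  59500 mmol = 59500e-3 mol = 59.5
  7360 mmol = 7360e-3 mol = 7.36
  657 mol → 657
  91 mol → 91
Sum: 59.5 + 7.36 + 657 + 91 = 814.86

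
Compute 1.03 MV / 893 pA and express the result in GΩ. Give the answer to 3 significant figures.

1150000 GΩ

(1.03 × 10^6) / (893 × 10^-12) = 0.0011534 × 10^18 Ω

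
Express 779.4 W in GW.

0.0000007794 GW

(no prefix) = 10⁰, giga = 10⁹; factor is 10⁻⁹.
779.4 × 10⁻⁹ = 0.0000007794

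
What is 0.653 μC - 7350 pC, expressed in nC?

645.65 nC

In nC:
  0.653 μC = 0.653 × 10^3 nC = 653
  7350 pC = 7350 × 10^-3 nC = 7.35
Difference: 653 - 7.35 = 645.65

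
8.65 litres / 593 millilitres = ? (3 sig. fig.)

(8.65) / (593 × 10^-3) = 0.01459 × 10^3

14.6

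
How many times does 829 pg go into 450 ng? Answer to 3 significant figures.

543

(450 × 10⁻⁹) / (829 × 10⁻¹²) = 0.5428 × 10³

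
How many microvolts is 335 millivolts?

335000 microvolts

milli = 10^-3, micro = 10^-6; factor is 10^3.
335 × 10^3 = 335000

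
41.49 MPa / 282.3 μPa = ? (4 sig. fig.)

(41.49 × 10⁶) / (282.3 × 10⁻⁶) = 0.14697 × 10¹²

147000000000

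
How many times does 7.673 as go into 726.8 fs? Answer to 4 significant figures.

(726.8e-15) / (7.673e-18) = 94.722e3

94720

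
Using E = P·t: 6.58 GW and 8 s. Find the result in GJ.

6.58 × 10⁹ × 8 = 52.64 × 10⁹ J

52.64 GJ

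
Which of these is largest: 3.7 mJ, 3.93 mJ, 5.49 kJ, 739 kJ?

739 kJ

3.7 mJ = 0.0037 J
3.93 mJ = 0.00393 J
5.49 kJ = 5490 J
739 kJ = 739000 J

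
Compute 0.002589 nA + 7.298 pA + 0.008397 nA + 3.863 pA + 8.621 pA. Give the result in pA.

30.768 pA

In pA:
  0.002589 nA = 0.002589 × 10³ pA = 2.589
  7.298 pA → 7.298
  0.008397 nA = 0.008397 × 10³ pA = 8.397
  3.863 pA → 3.863
  8.621 pA → 8.621
Sum: 2.589 + 7.298 + 8.397 + 3.863 + 8.621 = 30.768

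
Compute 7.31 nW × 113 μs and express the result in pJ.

0.82603 pJ

7.31 × 10^-9 × 113 × 10^-6 = 826.03 × 10^-15 J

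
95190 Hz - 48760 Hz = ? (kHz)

46.43 kHz

In kHz:
  95190 Hz = 95190 × 10⁻³ kHz = 95.19
  48760 Hz = 48760 × 10⁻³ kHz = 48.76
Difference: 95.19 - 48.76 = 46.43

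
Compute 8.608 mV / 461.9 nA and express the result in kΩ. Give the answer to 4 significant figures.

18.64 kΩ

(8.608e-3) / (461.9e-9) = 0.0186361e6 Ω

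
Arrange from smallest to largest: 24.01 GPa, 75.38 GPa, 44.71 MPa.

24.01 GPa = 24010000000 Pa
75.38 GPa = 75380000000 Pa
44.71 MPa = 44710000 Pa

44.71 MPa < 24.01 GPa < 75.38 GPa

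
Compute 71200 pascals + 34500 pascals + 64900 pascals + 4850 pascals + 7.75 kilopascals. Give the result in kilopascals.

In kilopascals:
  71200 pascals = 71200 × 10^-3 kilopascals = 71.2
  34500 pascals = 34500 × 10^-3 kilopascals = 34.5
  64900 pascals = 64900 × 10^-3 kilopascals = 64.9
  4850 pascals = 4850 × 10^-3 kilopascals = 4.85
  7.75 kilopascals → 7.75
Sum: 71.2 + 34.5 + 64.9 + 4.85 + 7.75 = 183.2

183.2 kilopascals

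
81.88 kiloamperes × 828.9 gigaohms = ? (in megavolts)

81.88e3 × 828.9e9 = 67870.332e12 V

67870332000 megavolts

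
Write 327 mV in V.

0.327 V

milli = 10⁻³, (no prefix) = 10⁰; factor is 10⁻³.
327 × 10⁻³ = 0.327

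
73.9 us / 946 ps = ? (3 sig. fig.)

(73.9 × 10^-6) / (946 × 10^-12) = 0.07812 × 10^6

78100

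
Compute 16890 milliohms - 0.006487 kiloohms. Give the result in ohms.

10.403 ohms

In ohms:
  16890 milliohms = 16890 × 10⁻³ ohms = 16.89
  0.006487 kiloohms = 0.006487 × 10³ ohms = 6.487
Difference: 16.89 - 6.487 = 10.403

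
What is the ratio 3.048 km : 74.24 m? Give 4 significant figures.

41.06

(3.048 × 10³) / (74.24) = 0.041056 × 10³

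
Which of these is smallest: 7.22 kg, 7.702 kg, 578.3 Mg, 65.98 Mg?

7.22 kg

7.22 kg = 7220 g
7.702 kg = 7702 g
578.3 Mg = 578300000 g
65.98 Mg = 65980000 g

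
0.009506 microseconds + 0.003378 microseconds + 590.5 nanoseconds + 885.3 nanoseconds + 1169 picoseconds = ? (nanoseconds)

1489.853 nanoseconds

In nanoseconds:
  0.009506 microseconds = 0.009506 × 10³ nanoseconds = 9.506
  0.003378 microseconds = 0.003378 × 10³ nanoseconds = 3.378
  590.5 nanoseconds → 590.5
  885.3 nanoseconds → 885.3
  1169 picoseconds = 1169 × 10⁻³ nanoseconds = 1.169
Sum: 9.506 + 3.378 + 590.5 + 885.3 + 1.169 = 1489.853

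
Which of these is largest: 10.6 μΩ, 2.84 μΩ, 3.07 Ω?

10.6 μΩ = 0.0000106 Ω
2.84 μΩ = 0.00000284 Ω
3.07 Ω = 3.07 Ω

3.07 Ω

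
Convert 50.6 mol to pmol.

(no prefix) = 10⁰, pico = 10⁻¹²; factor is 10¹².
50.6 × 10¹² = 50600000000000

50600000000000 pmol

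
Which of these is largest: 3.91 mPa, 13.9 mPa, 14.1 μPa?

13.9 mPa

3.91 mPa = 0.00391 Pa
13.9 mPa = 0.0139 Pa
14.1 μPa = 0.0000141 Pa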